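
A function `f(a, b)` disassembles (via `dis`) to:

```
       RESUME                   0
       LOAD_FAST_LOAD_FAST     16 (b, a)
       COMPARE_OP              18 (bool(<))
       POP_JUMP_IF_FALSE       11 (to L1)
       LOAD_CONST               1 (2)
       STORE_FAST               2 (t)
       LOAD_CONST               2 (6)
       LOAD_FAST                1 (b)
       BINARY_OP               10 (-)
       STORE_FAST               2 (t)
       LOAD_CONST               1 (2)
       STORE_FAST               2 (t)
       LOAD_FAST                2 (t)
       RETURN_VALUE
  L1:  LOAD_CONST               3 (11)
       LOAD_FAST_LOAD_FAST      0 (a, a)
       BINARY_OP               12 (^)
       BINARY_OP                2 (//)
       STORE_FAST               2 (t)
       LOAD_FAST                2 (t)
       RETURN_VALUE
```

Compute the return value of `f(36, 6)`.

2

LOAD_FAST_LOAD_FAST b,a → push 6,36. Stack: [6, 36]
COMPARE_OP bool(<) → 6 vs 36 = True. Stack: [True]
POP_JUMP_IF_FALSE → pop True; no jump. Stack: []
LOAD_CONST → push 2. Stack: [2]
STORE_FAST t → t=2. Stack: []
LOAD_CONST → push 6. Stack: [6]
LOAD_FAST b → push 6. Stack: [6, 6]
BINARY_OP - → 6 - 6 = 0. Stack: [0]
STORE_FAST t → t=0. Stack: []
LOAD_CONST → push 2. Stack: [2]
STORE_FAST t → t=2. Stack: []
LOAD_FAST t → push 2. Stack: [2]
RETURN_VALUE → return 2.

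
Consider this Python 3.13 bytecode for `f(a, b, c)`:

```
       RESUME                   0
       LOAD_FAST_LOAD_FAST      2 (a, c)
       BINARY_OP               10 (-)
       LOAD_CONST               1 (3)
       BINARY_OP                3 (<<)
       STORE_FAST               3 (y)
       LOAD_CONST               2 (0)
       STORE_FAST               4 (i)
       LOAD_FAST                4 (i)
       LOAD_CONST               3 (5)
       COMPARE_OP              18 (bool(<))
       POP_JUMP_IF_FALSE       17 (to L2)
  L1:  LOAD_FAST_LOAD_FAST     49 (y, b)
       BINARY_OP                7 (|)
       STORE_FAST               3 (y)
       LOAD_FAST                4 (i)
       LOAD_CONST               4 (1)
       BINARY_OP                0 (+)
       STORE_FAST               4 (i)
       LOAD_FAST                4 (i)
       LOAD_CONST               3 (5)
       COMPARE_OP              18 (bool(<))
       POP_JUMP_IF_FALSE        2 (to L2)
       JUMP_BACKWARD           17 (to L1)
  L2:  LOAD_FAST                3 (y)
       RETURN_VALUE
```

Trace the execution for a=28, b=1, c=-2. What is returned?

241

LOAD_FAST_LOAD_FAST a,c → push 28,-2
BINARY_OP - → 28 - -2 = 30
LOAD_CONST → push 3
BINARY_OP << → 30 << 3 = 240
STORE_FAST y → y=240
LOAD_CONST → push 0
STORE_FAST i → i=0
LOAD_FAST i → push 0
LOAD_CONST → push 5
COMPARE_OP bool(<) → 0 vs 5 = True
POP_JUMP_IF_FALSE → pop True; no jump
LOAD_FAST_LOAD_FAST y,b → push 240,1
BINARY_OP | → 240 | 1 = 241
STORE_FAST y → y=241
LOAD_FAST i → push 0
LOAD_CONST → push 1
BINARY_OP + → 0 + 1 = 1
STORE_FAST i → i=1
LOAD_FAST i → push 1
LOAD_CONST → push 5
COMPARE_OP bool(<) → 1 vs 5 = True
POP_JUMP_IF_FALSE → pop True; no jump
LOAD_FAST_LOAD_FAST y,b → push 241,1
BINARY_OP | → 241 | 1 = 241
STORE_FAST y → y=241
LOAD_FAST i → push 1
LOAD_CONST → push 1
BINARY_OP + → 1 + 1 = 2
STORE_FAST i → i=2
LOAD_FAST i → push 2
LOAD_CONST → push 5
COMPARE_OP bool(<) → 2 vs 5 = True
POP_JUMP_IF_FALSE → pop True; no jump
LOAD_FAST_LOAD_FAST y,b → push 241,1
BINARY_OP | → 241 | 1 = 241
STORE_FAST y → y=241
LOAD_FAST i → push 2
LOAD_CONST → push 1
BINARY_OP + → 2 + 1 = 3
STORE_FAST i → i=3
LOAD_FAST i → push 3
LOAD_CONST → push 5
COMPARE_OP bool(<) → 3 vs 5 = True
POP_JUMP_IF_FALSE → pop True; no jump
LOAD_FAST_LOAD_FAST y,b → push 241,1
BINARY_OP | → 241 | 1 = 241
STORE_FAST y → y=241
LOAD_FAST i → push 3
LOAD_CONST → push 1
BINARY_OP + → 3 + 1 = 4
STORE_FAST i → i=4
LOAD_FAST i → push 4
LOAD_CONST → push 5
COMPARE_OP bool(<) → 4 vs 5 = True
POP_JUMP_IF_FALSE → pop True; no jump
LOAD_FAST_LOAD_FAST y,b → push 241,1
BINARY_OP | → 241 | 1 = 241
STORE_FAST y → y=241
LOAD_FAST i → push 4
LOAD_CONST → push 1
BINARY_OP + → 4 + 1 = 5
STORE_FAST i → i=5
LOAD_FAST i → push 5
LOAD_CONST → push 5
COMPARE_OP bool(<) → 5 vs 5 = False
POP_JUMP_IF_FALSE → pop False; jump
LOAD_FAST y → push 241
RETURN_VALUE → return 241.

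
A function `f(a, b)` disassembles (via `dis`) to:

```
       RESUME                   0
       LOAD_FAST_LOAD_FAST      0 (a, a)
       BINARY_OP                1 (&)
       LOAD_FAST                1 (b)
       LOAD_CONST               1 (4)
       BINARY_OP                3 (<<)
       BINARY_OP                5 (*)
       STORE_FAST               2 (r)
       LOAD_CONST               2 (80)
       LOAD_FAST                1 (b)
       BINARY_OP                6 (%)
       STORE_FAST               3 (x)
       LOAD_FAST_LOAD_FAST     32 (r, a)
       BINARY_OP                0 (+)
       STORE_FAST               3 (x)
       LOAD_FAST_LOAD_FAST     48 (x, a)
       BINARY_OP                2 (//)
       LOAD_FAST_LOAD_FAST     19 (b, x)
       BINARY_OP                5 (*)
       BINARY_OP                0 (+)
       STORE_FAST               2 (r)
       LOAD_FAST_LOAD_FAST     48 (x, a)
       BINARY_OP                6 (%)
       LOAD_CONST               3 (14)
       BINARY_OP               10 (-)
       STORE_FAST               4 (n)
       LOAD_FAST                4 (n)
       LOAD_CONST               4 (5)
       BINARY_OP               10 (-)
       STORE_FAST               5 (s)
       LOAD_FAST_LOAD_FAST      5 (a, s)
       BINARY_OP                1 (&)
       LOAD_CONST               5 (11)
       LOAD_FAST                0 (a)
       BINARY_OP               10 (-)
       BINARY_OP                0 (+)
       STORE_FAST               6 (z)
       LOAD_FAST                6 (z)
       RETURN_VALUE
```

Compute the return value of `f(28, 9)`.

-5

LOAD_FAST_LOAD_FAST a,a → push 28,28. Stack: [28, 28]
BINARY_OP & → 28 & 28 = 28. Stack: [28]
LOAD_FAST b → push 9. Stack: [28, 9]
LOAD_CONST → push 4. Stack: [28, 9, 4]
BINARY_OP << → 9 << 4 = 144. Stack: [28, 144]
BINARY_OP * → 28 * 144 = 4032. Stack: [4032]
STORE_FAST r → r=4032. Stack: []
LOAD_CONST → push 80. Stack: [80]
LOAD_FAST b → push 9. Stack: [80, 9]
BINARY_OP % → 80 % 9 = 8. Stack: [8]
STORE_FAST x → x=8. Stack: []
LOAD_FAST_LOAD_FAST r,a → push 4032,28. Stack: [4032, 28]
BINARY_OP + → 4032 + 28 = 4060. Stack: [4060]
STORE_FAST x → x=4060. Stack: []
LOAD_FAST_LOAD_FAST x,a → push 4060,28. Stack: [4060, 28]
BINARY_OP // → 4060 // 28 = 145. Stack: [145]
LOAD_FAST_LOAD_FAST b,x → push 9,4060. Stack: [145, 9, 4060]
BINARY_OP * → 9 * 4060 = 36540. Stack: [145, 36540]
BINARY_OP + → 145 + 36540 = 36685. Stack: [36685]
STORE_FAST r → r=36685. Stack: []
LOAD_FAST_LOAD_FAST x,a → push 4060,28. Stack: [4060, 28]
BINARY_OP % → 4060 % 28 = 0. Stack: [0]
LOAD_CONST → push 14. Stack: [0, 14]
BINARY_OP - → 0 - 14 = -14. Stack: [-14]
STORE_FAST n → n=-14. Stack: []
LOAD_FAST n → push -14. Stack: [-14]
LOAD_CONST → push 5. Stack: [-14, 5]
BINARY_OP - → -14 - 5 = -19. Stack: [-19]
STORE_FAST s → s=-19. Stack: []
LOAD_FAST_LOAD_FAST a,s → push 28,-19. Stack: [28, -19]
BINARY_OP & → 28 & -19 = 12. Stack: [12]
LOAD_CONST → push 11. Stack: [12, 11]
LOAD_FAST a → push 28. Stack: [12, 11, 28]
BINARY_OP - → 11 - 28 = -17. Stack: [12, -17]
BINARY_OP + → 12 + -17 = -5. Stack: [-5]
STORE_FAST z → z=-5. Stack: []
LOAD_FAST z → push -5. Stack: [-5]
RETURN_VALUE → return -5.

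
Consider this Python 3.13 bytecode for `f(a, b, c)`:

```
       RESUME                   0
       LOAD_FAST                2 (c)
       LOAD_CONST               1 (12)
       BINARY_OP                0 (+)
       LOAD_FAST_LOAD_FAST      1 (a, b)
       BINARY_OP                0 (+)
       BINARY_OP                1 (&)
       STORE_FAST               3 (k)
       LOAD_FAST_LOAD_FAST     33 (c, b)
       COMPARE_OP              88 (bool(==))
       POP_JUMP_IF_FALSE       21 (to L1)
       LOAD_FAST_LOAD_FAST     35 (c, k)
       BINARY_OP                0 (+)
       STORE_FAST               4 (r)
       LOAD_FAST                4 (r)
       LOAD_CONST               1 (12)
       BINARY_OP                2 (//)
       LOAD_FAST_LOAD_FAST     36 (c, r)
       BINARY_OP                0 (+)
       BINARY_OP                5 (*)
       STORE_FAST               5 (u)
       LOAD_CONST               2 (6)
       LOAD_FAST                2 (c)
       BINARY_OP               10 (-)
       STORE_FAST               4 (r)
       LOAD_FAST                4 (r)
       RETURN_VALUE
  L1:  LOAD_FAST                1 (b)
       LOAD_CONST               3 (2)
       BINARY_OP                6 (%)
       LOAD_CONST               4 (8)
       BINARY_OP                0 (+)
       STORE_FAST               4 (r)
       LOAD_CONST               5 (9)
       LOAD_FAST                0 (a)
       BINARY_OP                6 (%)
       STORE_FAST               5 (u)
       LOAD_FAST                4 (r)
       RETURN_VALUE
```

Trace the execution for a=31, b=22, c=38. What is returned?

8

LOAD_FAST c → push 38. Stack: [38]
LOAD_CONST → push 12. Stack: [38, 12]
BINARY_OP + → 38 + 12 = 50. Stack: [50]
LOAD_FAST_LOAD_FAST a,b → push 31,22. Stack: [50, 31, 22]
BINARY_OP + → 31 + 22 = 53. Stack: [50, 53]
BINARY_OP & → 50 & 53 = 48. Stack: [48]
STORE_FAST k → k=48. Stack: []
LOAD_FAST_LOAD_FAST c,b → push 38,22. Stack: [38, 22]
COMPARE_OP bool(==) → 38 vs 22 = False. Stack: [False]
POP_JUMP_IF_FALSE → pop False; jump. Stack: []
LOAD_FAST b → push 22. Stack: [22]
LOAD_CONST → push 2. Stack: [22, 2]
BINARY_OP % → 22 % 2 = 0. Stack: [0]
LOAD_CONST → push 8. Stack: [0, 8]
BINARY_OP + → 0 + 8 = 8. Stack: [8]
STORE_FAST r → r=8. Stack: []
LOAD_CONST → push 9. Stack: [9]
LOAD_FAST a → push 31. Stack: [9, 31]
BINARY_OP % → 9 % 31 = 9. Stack: [9]
STORE_FAST u → u=9. Stack: []
LOAD_FAST r → push 8. Stack: [8]
RETURN_VALUE → return 8.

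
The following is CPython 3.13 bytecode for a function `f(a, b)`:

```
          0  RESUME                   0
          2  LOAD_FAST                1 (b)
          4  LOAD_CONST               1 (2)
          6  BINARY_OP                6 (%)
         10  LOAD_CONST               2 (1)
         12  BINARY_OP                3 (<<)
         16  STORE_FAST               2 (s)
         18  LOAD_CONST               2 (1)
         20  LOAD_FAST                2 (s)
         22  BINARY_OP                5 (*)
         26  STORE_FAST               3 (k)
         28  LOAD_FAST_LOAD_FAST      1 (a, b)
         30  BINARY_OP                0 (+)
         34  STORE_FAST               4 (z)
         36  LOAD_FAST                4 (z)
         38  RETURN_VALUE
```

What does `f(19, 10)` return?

29

LOAD_FAST b → push 10. Stack: [10]
LOAD_CONST → push 2. Stack: [10, 2]
BINARY_OP % → 10 % 2 = 0. Stack: [0]
LOAD_CONST → push 1. Stack: [0, 1]
BINARY_OP << → 0 << 1 = 0. Stack: [0]
STORE_FAST s → s=0. Stack: []
LOAD_CONST → push 1. Stack: [1]
LOAD_FAST s → push 0. Stack: [1, 0]
BINARY_OP * → 1 * 0 = 0. Stack: [0]
STORE_FAST k → k=0. Stack: []
LOAD_FAST_LOAD_FAST a,b → push 19,10. Stack: [19, 10]
BINARY_OP + → 19 + 10 = 29. Stack: [29]
STORE_FAST z → z=29. Stack: []
LOAD_FAST z → push 29. Stack: [29]
RETURN_VALUE → return 29.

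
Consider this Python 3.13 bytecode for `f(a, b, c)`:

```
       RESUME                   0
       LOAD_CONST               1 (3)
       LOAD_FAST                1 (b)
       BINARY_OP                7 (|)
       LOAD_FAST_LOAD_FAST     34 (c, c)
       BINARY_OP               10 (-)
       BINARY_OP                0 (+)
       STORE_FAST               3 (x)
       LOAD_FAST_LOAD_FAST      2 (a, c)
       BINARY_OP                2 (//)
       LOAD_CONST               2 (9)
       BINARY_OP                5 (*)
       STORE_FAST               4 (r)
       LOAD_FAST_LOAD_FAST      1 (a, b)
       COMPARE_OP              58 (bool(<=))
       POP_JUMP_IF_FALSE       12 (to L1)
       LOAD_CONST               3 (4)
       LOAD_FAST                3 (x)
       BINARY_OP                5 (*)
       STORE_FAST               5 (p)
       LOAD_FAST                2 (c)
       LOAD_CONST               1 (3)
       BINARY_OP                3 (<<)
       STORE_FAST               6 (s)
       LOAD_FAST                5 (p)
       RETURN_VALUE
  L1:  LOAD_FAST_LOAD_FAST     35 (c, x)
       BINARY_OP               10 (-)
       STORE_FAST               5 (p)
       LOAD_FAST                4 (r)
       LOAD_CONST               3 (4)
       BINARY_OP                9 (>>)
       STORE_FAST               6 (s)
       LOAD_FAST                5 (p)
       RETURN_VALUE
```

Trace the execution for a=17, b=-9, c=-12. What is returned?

-3

LOAD_CONST → push 3. Stack: [3]
LOAD_FAST b → push -9. Stack: [3, -9]
BINARY_OP | → 3 | -9 = -9. Stack: [-9]
LOAD_FAST_LOAD_FAST c,c → push -12,-12. Stack: [-9, -12, -12]
BINARY_OP - → -12 - -12 = 0. Stack: [-9, 0]
BINARY_OP + → -9 + 0 = -9. Stack: [-9]
STORE_FAST x → x=-9. Stack: []
LOAD_FAST_LOAD_FAST a,c → push 17,-12. Stack: [17, -12]
BINARY_OP // → 17 // -12 = -2. Stack: [-2]
LOAD_CONST → push 9. Stack: [-2, 9]
BINARY_OP * → -2 * 9 = -18. Stack: [-18]
STORE_FAST r → r=-18. Stack: []
LOAD_FAST_LOAD_FAST a,b → push 17,-9. Stack: [17, -9]
COMPARE_OP bool(<=) → 17 vs -9 = False. Stack: [False]
POP_JUMP_IF_FALSE → pop False; jump. Stack: []
LOAD_FAST_LOAD_FAST c,x → push -12,-9. Stack: [-12, -9]
BINARY_OP - → -12 - -9 = -3. Stack: [-3]
STORE_FAST p → p=-3. Stack: []
LOAD_FAST r → push -18. Stack: [-18]
LOAD_CONST → push 4. Stack: [-18, 4]
BINARY_OP >> → -18 >> 4 = -2. Stack: [-2]
STORE_FAST s → s=-2. Stack: []
LOAD_FAST p → push -3. Stack: [-3]
RETURN_VALUE → return -3.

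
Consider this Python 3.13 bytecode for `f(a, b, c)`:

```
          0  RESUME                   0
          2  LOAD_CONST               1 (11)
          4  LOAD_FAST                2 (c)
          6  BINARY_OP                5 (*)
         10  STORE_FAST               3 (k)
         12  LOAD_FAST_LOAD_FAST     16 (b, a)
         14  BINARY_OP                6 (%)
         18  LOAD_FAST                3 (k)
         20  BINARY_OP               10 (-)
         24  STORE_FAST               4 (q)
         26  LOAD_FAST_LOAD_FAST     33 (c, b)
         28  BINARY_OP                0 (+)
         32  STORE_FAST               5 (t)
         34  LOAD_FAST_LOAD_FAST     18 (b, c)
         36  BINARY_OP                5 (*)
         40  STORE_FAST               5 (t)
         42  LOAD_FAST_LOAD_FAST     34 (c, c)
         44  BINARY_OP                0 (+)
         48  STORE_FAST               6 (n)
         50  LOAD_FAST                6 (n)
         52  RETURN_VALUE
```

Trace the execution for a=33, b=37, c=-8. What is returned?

LOAD_CONST → push 11. Stack: [11]
LOAD_FAST c → push -8. Stack: [11, -8]
BINARY_OP * → 11 * -8 = -88. Stack: [-88]
STORE_FAST k → k=-88. Stack: []
LOAD_FAST_LOAD_FAST b,a → push 37,33. Stack: [37, 33]
BINARY_OP % → 37 % 33 = 4. Stack: [4]
LOAD_FAST k → push -88. Stack: [4, -88]
BINARY_OP - → 4 - -88 = 92. Stack: [92]
STORE_FAST q → q=92. Stack: []
LOAD_FAST_LOAD_FAST c,b → push -8,37. Stack: [-8, 37]
BINARY_OP + → -8 + 37 = 29. Stack: [29]
STORE_FAST t → t=29. Stack: []
LOAD_FAST_LOAD_FAST b,c → push 37,-8. Stack: [37, -8]
BINARY_OP * → 37 * -8 = -296. Stack: [-296]
STORE_FAST t → t=-296. Stack: []
LOAD_FAST_LOAD_FAST c,c → push -8,-8. Stack: [-8, -8]
BINARY_OP + → -8 + -8 = -16. Stack: [-16]
STORE_FAST n → n=-16. Stack: []
LOAD_FAST n → push -16. Stack: [-16]
RETURN_VALUE → return -16.

-16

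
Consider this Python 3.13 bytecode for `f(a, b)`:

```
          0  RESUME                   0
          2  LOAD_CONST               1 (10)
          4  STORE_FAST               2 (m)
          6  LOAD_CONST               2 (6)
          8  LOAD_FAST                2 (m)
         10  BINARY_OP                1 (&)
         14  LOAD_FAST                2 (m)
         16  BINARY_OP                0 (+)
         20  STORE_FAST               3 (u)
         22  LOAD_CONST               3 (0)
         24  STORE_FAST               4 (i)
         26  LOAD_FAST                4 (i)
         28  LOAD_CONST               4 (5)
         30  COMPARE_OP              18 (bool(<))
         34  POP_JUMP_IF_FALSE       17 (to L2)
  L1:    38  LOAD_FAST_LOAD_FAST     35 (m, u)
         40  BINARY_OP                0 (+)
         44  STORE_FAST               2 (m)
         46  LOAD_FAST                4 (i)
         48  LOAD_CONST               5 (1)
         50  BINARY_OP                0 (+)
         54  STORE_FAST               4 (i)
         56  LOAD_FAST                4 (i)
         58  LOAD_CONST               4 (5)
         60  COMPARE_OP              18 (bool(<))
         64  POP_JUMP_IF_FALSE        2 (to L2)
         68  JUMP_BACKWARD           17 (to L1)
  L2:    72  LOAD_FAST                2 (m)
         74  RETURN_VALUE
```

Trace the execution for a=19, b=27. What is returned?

70

LOAD_CONST → push 10
STORE_FAST m → m=10
LOAD_CONST → push 6
LOAD_FAST m → push 10
BINARY_OP & → 6 & 10 = 2
LOAD_FAST m → push 10
BINARY_OP + → 2 + 10 = 12
STORE_FAST u → u=12
LOAD_CONST → push 0
STORE_FAST i → i=0
LOAD_FAST i → push 0
LOAD_CONST → push 5
COMPARE_OP bool(<) → 0 vs 5 = True
POP_JUMP_IF_FALSE → pop True; no jump
LOAD_FAST_LOAD_FAST m,u → push 10,12
BINARY_OP + → 10 + 12 = 22
STORE_FAST m → m=22
LOAD_FAST i → push 0
LOAD_CONST → push 1
BINARY_OP + → 0 + 1 = 1
STORE_FAST i → i=1
LOAD_FAST i → push 1
LOAD_CONST → push 5
COMPARE_OP bool(<) → 1 vs 5 = True
POP_JUMP_IF_FALSE → pop True; no jump
LOAD_FAST_LOAD_FAST m,u → push 22,12
BINARY_OP + → 22 + 12 = 34
STORE_FAST m → m=34
LOAD_FAST i → push 1
LOAD_CONST → push 1
BINARY_OP + → 1 + 1 = 2
STORE_FAST i → i=2
LOAD_FAST i → push 2
LOAD_CONST → push 5
COMPARE_OP bool(<) → 2 vs 5 = True
POP_JUMP_IF_FALSE → pop True; no jump
LOAD_FAST_LOAD_FAST m,u → push 34,12
BINARY_OP + → 34 + 12 = 46
STORE_FAST m → m=46
LOAD_FAST i → push 2
LOAD_CONST → push 1
BINARY_OP + → 2 + 1 = 3
STORE_FAST i → i=3
LOAD_FAST i → push 3
LOAD_CONST → push 5
COMPARE_OP bool(<) → 3 vs 5 = True
POP_JUMP_IF_FALSE → pop True; no jump
LOAD_FAST_LOAD_FAST m,u → push 46,12
BINARY_OP + → 46 + 12 = 58
STORE_FAST m → m=58
LOAD_FAST i → push 3
LOAD_CONST → push 1
BINARY_OP + → 3 + 1 = 4
STORE_FAST i → i=4
LOAD_FAST i → push 4
LOAD_CONST → push 5
COMPARE_OP bool(<) → 4 vs 5 = True
POP_JUMP_IF_FALSE → pop True; no jump
LOAD_FAST_LOAD_FAST m,u → push 58,12
BINARY_OP + → 58 + 12 = 70
STORE_FAST m → m=70
LOAD_FAST i → push 4
LOAD_CONST → push 1
BINARY_OP + → 4 + 1 = 5
STORE_FAST i → i=5
LOAD_FAST i → push 5
LOAD_CONST → push 5
COMPARE_OP bool(<) → 5 vs 5 = False
POP_JUMP_IF_FALSE → pop False; jump
LOAD_FAST m → push 70
RETURN_VALUE → return 70.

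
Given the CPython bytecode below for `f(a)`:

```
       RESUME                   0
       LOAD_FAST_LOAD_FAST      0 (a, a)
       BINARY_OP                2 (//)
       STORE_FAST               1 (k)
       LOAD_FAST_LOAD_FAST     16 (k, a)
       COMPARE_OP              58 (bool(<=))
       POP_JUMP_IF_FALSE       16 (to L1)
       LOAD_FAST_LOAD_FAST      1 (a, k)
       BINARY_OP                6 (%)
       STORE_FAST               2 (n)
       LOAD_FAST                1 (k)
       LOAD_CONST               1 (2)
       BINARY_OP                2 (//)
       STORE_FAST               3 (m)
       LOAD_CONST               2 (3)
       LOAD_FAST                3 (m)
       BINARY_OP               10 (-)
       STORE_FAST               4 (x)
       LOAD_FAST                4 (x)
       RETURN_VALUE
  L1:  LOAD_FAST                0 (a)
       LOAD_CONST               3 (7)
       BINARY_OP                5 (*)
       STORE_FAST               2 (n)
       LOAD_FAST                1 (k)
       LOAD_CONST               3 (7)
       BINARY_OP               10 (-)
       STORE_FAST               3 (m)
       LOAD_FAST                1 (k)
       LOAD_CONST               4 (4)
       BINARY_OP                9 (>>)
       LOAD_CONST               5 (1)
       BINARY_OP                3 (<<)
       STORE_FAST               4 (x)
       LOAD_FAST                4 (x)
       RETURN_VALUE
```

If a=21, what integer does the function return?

LOAD_FAST_LOAD_FAST a,a → push 21,21. Stack: [21, 21]
BINARY_OP // → 21 // 21 = 1. Stack: [1]
STORE_FAST k → k=1. Stack: []
LOAD_FAST_LOAD_FAST k,a → push 1,21. Stack: [1, 21]
COMPARE_OP bool(<=) → 1 vs 21 = True. Stack: [True]
POP_JUMP_IF_FALSE → pop True; no jump. Stack: []
LOAD_FAST_LOAD_FAST a,k → push 21,1. Stack: [21, 1]
BINARY_OP % → 21 % 1 = 0. Stack: [0]
STORE_FAST n → n=0. Stack: []
LOAD_FAST k → push 1. Stack: [1]
LOAD_CONST → push 2. Stack: [1, 2]
BINARY_OP // → 1 // 2 = 0. Stack: [0]
STORE_FAST m → m=0. Stack: []
LOAD_CONST → push 3. Stack: [3]
LOAD_FAST m → push 0. Stack: [3, 0]
BINARY_OP - → 3 - 0 = 3. Stack: [3]
STORE_FAST x → x=3. Stack: []
LOAD_FAST x → push 3. Stack: [3]
RETURN_VALUE → return 3.

3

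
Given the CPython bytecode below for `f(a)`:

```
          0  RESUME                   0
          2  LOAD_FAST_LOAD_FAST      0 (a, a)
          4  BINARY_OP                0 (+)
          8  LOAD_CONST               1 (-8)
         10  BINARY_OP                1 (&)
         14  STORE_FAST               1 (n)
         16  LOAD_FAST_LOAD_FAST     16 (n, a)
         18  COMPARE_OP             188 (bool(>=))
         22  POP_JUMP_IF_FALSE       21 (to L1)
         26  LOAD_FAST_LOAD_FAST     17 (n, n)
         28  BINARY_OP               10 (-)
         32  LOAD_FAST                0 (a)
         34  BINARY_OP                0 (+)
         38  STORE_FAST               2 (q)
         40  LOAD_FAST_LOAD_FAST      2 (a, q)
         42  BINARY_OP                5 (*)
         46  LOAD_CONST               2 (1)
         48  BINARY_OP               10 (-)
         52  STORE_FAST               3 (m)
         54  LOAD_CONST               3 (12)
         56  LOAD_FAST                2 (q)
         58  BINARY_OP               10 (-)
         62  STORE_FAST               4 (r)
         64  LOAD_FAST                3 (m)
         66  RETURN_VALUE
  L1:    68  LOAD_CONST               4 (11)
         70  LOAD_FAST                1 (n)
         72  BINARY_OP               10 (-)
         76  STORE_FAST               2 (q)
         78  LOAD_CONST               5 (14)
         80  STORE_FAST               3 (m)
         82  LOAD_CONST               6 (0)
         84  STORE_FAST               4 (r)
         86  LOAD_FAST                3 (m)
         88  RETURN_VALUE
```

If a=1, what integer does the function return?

14

LOAD_FAST_LOAD_FAST a,a → push 1,1. Stack: [1, 1]
BINARY_OP + → 1 + 1 = 2. Stack: [2]
LOAD_CONST → push -8. Stack: [2, -8]
BINARY_OP & → 2 & -8 = 0. Stack: [0]
STORE_FAST n → n=0. Stack: []
LOAD_FAST_LOAD_FAST n,a → push 0,1. Stack: [0, 1]
COMPARE_OP bool(>=) → 0 vs 1 = False. Stack: [False]
POP_JUMP_IF_FALSE → pop False; jump. Stack: []
LOAD_CONST → push 11. Stack: [11]
LOAD_FAST n → push 0. Stack: [11, 0]
BINARY_OP - → 11 - 0 = 11. Stack: [11]
STORE_FAST q → q=11. Stack: []
LOAD_CONST → push 14. Stack: [14]
STORE_FAST m → m=14. Stack: []
LOAD_CONST → push 0. Stack: [0]
STORE_FAST r → r=0. Stack: []
LOAD_FAST m → push 14. Stack: [14]
RETURN_VALUE → return 14.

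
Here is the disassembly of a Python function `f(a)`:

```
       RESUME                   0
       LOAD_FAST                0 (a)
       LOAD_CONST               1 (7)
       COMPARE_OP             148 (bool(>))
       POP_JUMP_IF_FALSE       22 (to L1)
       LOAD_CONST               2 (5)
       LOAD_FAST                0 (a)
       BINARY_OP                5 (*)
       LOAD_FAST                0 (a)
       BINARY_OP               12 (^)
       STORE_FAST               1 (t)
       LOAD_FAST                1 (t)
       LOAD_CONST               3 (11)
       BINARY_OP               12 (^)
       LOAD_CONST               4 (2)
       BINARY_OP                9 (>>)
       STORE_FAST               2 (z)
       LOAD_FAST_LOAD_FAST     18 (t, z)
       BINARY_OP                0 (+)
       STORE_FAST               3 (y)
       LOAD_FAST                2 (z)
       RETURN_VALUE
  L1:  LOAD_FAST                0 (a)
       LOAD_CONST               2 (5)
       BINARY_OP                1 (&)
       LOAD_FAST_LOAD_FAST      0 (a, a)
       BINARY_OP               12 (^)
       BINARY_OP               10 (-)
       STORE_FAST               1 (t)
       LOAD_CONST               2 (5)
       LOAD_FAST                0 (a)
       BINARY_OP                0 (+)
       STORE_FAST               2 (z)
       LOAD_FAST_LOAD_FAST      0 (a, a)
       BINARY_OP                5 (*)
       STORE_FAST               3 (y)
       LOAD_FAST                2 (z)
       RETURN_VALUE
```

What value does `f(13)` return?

17

LOAD_FAST a → push 13. Stack: [13]
LOAD_CONST → push 7. Stack: [13, 7]
COMPARE_OP bool(>) → 13 vs 7 = True. Stack: [True]
POP_JUMP_IF_FALSE → pop True; no jump. Stack: []
LOAD_CONST → push 5. Stack: [5]
LOAD_FAST a → push 13. Stack: [5, 13]
BINARY_OP * → 5 * 13 = 65. Stack: [65]
LOAD_FAST a → push 13. Stack: [65, 13]
BINARY_OP ^ → 65 ^ 13 = 76. Stack: [76]
STORE_FAST t → t=76. Stack: []
LOAD_FAST t → push 76. Stack: [76]
LOAD_CONST → push 11. Stack: [76, 11]
BINARY_OP ^ → 76 ^ 11 = 71. Stack: [71]
LOAD_CONST → push 2. Stack: [71, 2]
BINARY_OP >> → 71 >> 2 = 17. Stack: [17]
STORE_FAST z → z=17. Stack: []
LOAD_FAST_LOAD_FAST t,z → push 76,17. Stack: [76, 17]
BINARY_OP + → 76 + 17 = 93. Stack: [93]
STORE_FAST y → y=93. Stack: []
LOAD_FAST z → push 17. Stack: [17]
RETURN_VALUE → return 17.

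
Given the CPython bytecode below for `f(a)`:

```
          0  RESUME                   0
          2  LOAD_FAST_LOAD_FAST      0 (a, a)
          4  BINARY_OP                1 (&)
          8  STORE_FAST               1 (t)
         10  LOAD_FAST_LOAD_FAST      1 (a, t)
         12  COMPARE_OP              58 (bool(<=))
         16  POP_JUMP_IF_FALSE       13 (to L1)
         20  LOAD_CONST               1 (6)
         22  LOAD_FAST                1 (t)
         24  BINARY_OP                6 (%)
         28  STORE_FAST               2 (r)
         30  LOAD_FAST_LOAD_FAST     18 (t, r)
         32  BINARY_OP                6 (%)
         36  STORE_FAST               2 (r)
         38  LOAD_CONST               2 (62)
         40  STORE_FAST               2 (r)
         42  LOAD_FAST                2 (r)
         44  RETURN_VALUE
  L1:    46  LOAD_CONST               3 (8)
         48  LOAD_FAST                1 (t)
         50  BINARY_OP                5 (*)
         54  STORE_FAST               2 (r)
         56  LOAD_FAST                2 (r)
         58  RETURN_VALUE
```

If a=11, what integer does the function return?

62

LOAD_FAST_LOAD_FAST a,a → push 11,11. Stack: [11, 11]
BINARY_OP & → 11 & 11 = 11. Stack: [11]
STORE_FAST t → t=11. Stack: []
LOAD_FAST_LOAD_FAST a,t → push 11,11. Stack: [11, 11]
COMPARE_OP bool(<=) → 11 vs 11 = True. Stack: [True]
POP_JUMP_IF_FALSE → pop True; no jump. Stack: []
LOAD_CONST → push 6. Stack: [6]
LOAD_FAST t → push 11. Stack: [6, 11]
BINARY_OP % → 6 % 11 = 6. Stack: [6]
STORE_FAST r → r=6. Stack: []
LOAD_FAST_LOAD_FAST t,r → push 11,6. Stack: [11, 6]
BINARY_OP % → 11 % 6 = 5. Stack: [5]
STORE_FAST r → r=5. Stack: []
LOAD_CONST → push 62. Stack: [62]
STORE_FAST r → r=62. Stack: []
LOAD_FAST r → push 62. Stack: [62]
RETURN_VALUE → return 62.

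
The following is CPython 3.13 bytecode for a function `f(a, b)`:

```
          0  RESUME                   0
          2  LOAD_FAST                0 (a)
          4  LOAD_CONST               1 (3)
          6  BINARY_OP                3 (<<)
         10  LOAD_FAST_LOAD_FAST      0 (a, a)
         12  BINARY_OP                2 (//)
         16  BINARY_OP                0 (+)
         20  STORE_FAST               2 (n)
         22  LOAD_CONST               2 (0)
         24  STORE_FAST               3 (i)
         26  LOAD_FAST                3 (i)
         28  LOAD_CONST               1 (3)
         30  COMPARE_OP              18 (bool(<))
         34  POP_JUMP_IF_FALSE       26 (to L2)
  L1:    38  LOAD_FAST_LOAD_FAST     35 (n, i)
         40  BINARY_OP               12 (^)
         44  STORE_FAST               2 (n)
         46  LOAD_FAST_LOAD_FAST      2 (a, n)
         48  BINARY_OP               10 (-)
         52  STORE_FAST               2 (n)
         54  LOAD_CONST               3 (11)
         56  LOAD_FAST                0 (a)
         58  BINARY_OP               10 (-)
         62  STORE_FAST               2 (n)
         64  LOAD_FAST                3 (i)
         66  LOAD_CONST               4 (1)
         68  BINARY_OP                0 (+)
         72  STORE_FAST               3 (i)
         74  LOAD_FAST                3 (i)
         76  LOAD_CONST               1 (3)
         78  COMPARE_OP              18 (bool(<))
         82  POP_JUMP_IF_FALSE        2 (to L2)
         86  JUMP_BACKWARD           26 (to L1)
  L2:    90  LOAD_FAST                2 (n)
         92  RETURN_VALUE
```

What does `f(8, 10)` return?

LOAD_FAST a → push 8
LOAD_CONST → push 3
BINARY_OP << → 8 << 3 = 64
LOAD_FAST_LOAD_FAST a,a → push 8,8
BINARY_OP // → 8 // 8 = 1
BINARY_OP + → 64 + 1 = 65
STORE_FAST n → n=65
LOAD_CONST → push 0
STORE_FAST i → i=0
LOAD_FAST i → push 0
LOAD_CONST → push 3
COMPARE_OP bool(<) → 0 vs 3 = True
POP_JUMP_IF_FALSE → pop True; no jump
LOAD_FAST_LOAD_FAST n,i → push 65,0
BINARY_OP ^ → 65 ^ 0 = 65
STORE_FAST n → n=65
LOAD_FAST_LOAD_FAST a,n → push 8,65
BINARY_OP - → 8 - 65 = -57
STORE_FAST n → n=-57
LOAD_CONST → push 11
LOAD_FAST a → push 8
BINARY_OP - → 11 - 8 = 3
STORE_FAST n → n=3
LOAD_FAST i → push 0
LOAD_CONST → push 1
BINARY_OP + → 0 + 1 = 1
STORE_FAST i → i=1
LOAD_FAST i → push 1
LOAD_CONST → push 3
COMPARE_OP bool(<) → 1 vs 3 = True
POP_JUMP_IF_FALSE → pop True; no jump
LOAD_FAST_LOAD_FAST n,i → push 3,1
BINARY_OP ^ → 3 ^ 1 = 2
STORE_FAST n → n=2
LOAD_FAST_LOAD_FAST a,n → push 8,2
BINARY_OP - → 8 - 2 = 6
STORE_FAST n → n=6
LOAD_CONST → push 11
LOAD_FAST a → push 8
BINARY_OP - → 11 - 8 = 3
STORE_FAST n → n=3
LOAD_FAST i → push 1
LOAD_CONST → push 1
BINARY_OP + → 1 + 1 = 2
STORE_FAST i → i=2
LOAD_FAST i → push 2
LOAD_CONST → push 3
COMPARE_OP bool(<) → 2 vs 3 = True
POP_JUMP_IF_FALSE → pop True; no jump
LOAD_FAST_LOAD_FAST n,i → push 3,2
BINARY_OP ^ → 3 ^ 2 = 1
STORE_FAST n → n=1
LOAD_FAST_LOAD_FAST a,n → push 8,1
BINARY_OP - → 8 - 1 = 7
STORE_FAST n → n=7
LOAD_CONST → push 11
LOAD_FAST a → push 8
BINARY_OP - → 11 - 8 = 3
STORE_FAST n → n=3
LOAD_FAST i → push 2
LOAD_CONST → push 1
BINARY_OP + → 2 + 1 = 3
STORE_FAST i → i=3
LOAD_FAST i → push 3
LOAD_CONST → push 3
COMPARE_OP bool(<) → 3 vs 3 = False
POP_JUMP_IF_FALSE → pop False; jump
LOAD_FAST n → push 3
RETURN_VALUE → return 3.

3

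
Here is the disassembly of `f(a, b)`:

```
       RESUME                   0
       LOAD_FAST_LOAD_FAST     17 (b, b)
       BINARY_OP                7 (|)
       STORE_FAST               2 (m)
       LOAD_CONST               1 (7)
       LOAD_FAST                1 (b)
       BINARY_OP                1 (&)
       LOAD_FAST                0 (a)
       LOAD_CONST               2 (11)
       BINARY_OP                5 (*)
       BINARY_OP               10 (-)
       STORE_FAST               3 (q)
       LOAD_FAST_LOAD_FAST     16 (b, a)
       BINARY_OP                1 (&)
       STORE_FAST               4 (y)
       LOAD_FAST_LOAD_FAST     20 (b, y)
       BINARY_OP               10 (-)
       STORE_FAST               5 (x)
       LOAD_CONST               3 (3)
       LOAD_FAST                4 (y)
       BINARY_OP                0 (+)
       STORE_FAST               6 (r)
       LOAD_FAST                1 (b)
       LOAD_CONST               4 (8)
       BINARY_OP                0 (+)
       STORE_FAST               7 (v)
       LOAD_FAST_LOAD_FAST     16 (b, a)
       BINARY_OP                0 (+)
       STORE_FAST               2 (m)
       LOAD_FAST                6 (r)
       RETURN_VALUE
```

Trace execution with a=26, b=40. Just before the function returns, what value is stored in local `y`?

LOAD_FAST_LOAD_FAST b,b → push 40,40. Stack: [40, 40]
BINARY_OP | → 40 | 40 = 40. Stack: [40]
STORE_FAST m → m=40. Stack: []
LOAD_CONST → push 7. Stack: [7]
LOAD_FAST b → push 40. Stack: [7, 40]
BINARY_OP & → 7 & 40 = 0. Stack: [0]
LOAD_FAST a → push 26. Stack: [0, 26]
LOAD_CONST → push 11. Stack: [0, 26, 11]
BINARY_OP * → 26 * 11 = 286. Stack: [0, 286]
BINARY_OP - → 0 - 286 = -286. Stack: [-286]
STORE_FAST q → q=-286. Stack: []
LOAD_FAST_LOAD_FAST b,a → push 40,26. Stack: [40, 26]
BINARY_OP & → 40 & 26 = 8. Stack: [8]
STORE_FAST y → y=8. Stack: []
LOAD_FAST_LOAD_FAST b,y → push 40,8. Stack: [40, 8]
BINARY_OP - → 40 - 8 = 32. Stack: [32]
STORE_FAST x → x=32. Stack: []
LOAD_CONST → push 3. Stack: [3]
LOAD_FAST y → push 8. Stack: [3, 8]
BINARY_OP + → 3 + 8 = 11. Stack: [11]
STORE_FAST r → r=11. Stack: []
LOAD_FAST b → push 40. Stack: [40]
LOAD_CONST → push 8. Stack: [40, 8]
BINARY_OP + → 40 + 8 = 48. Stack: [48]
STORE_FAST v → v=48. Stack: []
LOAD_FAST_LOAD_FAST b,a → push 40,26. Stack: [40, 26]
BINARY_OP + → 40 + 26 = 66. Stack: [66]
STORE_FAST m → m=66. Stack: []
LOAD_FAST r → push 11. Stack: [11]
RETURN_VALUE → return 11.

8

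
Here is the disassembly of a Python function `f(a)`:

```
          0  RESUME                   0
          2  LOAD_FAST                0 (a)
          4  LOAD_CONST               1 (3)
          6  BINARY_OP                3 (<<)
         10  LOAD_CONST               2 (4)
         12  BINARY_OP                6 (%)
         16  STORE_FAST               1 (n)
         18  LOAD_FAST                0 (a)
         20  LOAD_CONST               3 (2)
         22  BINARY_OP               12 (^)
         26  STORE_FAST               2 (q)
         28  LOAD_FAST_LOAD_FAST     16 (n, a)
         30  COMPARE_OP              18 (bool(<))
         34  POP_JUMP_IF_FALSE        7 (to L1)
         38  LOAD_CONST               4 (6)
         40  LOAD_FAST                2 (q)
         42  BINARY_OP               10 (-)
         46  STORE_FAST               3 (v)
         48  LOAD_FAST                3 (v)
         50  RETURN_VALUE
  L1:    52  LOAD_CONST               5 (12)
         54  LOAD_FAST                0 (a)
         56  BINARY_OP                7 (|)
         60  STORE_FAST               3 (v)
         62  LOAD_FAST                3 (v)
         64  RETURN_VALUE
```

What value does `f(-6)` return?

-2

LOAD_FAST a → push -6. Stack: [-6]
LOAD_CONST → push 3. Stack: [-6, 3]
BINARY_OP << → -6 << 3 = -48. Stack: [-48]
LOAD_CONST → push 4. Stack: [-48, 4]
BINARY_OP % → -48 % 4 = 0. Stack: [0]
STORE_FAST n → n=0. Stack: []
LOAD_FAST a → push -6. Stack: [-6]
LOAD_CONST → push 2. Stack: [-6, 2]
BINARY_OP ^ → -6 ^ 2 = -8. Stack: [-8]
STORE_FAST q → q=-8. Stack: []
LOAD_FAST_LOAD_FAST n,a → push 0,-6. Stack: [0, -6]
COMPARE_OP bool(<) → 0 vs -6 = False. Stack: [False]
POP_JUMP_IF_FALSE → pop False; jump. Stack: []
LOAD_CONST → push 12. Stack: [12]
LOAD_FAST a → push -6. Stack: [12, -6]
BINARY_OP | → 12 | -6 = -2. Stack: [-2]
STORE_FAST v → v=-2. Stack: []
LOAD_FAST v → push -2. Stack: [-2]
RETURN_VALUE → return -2.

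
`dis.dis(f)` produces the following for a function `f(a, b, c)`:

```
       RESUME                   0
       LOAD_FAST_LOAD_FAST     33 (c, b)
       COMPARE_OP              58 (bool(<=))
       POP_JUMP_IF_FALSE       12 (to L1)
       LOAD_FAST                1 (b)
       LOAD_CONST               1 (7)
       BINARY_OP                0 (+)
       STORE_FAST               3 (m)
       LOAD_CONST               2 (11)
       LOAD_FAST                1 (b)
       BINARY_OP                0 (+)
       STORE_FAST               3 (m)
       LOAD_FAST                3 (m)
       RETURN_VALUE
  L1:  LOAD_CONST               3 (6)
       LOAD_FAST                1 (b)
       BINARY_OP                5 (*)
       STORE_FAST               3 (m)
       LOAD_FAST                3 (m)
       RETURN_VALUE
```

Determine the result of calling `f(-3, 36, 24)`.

LOAD_FAST_LOAD_FAST c,b → push 24,36. Stack: [24, 36]
COMPARE_OP bool(<=) → 24 vs 36 = True. Stack: [True]
POP_JUMP_IF_FALSE → pop True; no jump. Stack: []
LOAD_FAST b → push 36. Stack: [36]
LOAD_CONST → push 7. Stack: [36, 7]
BINARY_OP + → 36 + 7 = 43. Stack: [43]
STORE_FAST m → m=43. Stack: []
LOAD_CONST → push 11. Stack: [11]
LOAD_FAST b → push 36. Stack: [11, 36]
BINARY_OP + → 11 + 36 = 47. Stack: [47]
STORE_FAST m → m=47. Stack: []
LOAD_FAST m → push 47. Stack: [47]
RETURN_VALUE → return 47.

47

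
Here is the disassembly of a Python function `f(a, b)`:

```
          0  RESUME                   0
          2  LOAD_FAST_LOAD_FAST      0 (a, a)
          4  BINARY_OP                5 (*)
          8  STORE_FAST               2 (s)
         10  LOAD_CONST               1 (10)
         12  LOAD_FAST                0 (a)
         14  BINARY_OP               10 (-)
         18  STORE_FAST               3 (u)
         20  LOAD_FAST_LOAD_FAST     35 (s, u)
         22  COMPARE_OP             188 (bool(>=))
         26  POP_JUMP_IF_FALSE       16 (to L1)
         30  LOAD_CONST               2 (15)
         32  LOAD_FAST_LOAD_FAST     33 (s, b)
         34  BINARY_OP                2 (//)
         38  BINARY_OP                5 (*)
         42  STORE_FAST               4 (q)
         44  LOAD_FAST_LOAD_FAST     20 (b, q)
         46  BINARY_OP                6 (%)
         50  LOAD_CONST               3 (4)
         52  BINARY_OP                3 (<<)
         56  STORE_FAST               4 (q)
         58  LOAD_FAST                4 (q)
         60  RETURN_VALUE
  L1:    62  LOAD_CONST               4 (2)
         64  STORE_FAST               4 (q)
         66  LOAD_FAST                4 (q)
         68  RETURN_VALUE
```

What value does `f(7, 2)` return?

LOAD_FAST_LOAD_FAST a,a → push 7,7. Stack: [7, 7]
BINARY_OP * → 7 * 7 = 49. Stack: [49]
STORE_FAST s → s=49. Stack: []
LOAD_CONST → push 10. Stack: [10]
LOAD_FAST a → push 7. Stack: [10, 7]
BINARY_OP - → 10 - 7 = 3. Stack: [3]
STORE_FAST u → u=3. Stack: []
LOAD_FAST_LOAD_FAST s,u → push 49,3. Stack: [49, 3]
COMPARE_OP bool(>=) → 49 vs 3 = True. Stack: [True]
POP_JUMP_IF_FALSE → pop True; no jump. Stack: []
LOAD_CONST → push 15. Stack: [15]
LOAD_FAST_LOAD_FAST s,b → push 49,2. Stack: [15, 49, 2]
BINARY_OP // → 49 // 2 = 24. Stack: [15, 24]
BINARY_OP * → 15 * 24 = 360. Stack: [360]
STORE_FAST q → q=360. Stack: []
LOAD_FAST_LOAD_FAST b,q → push 2,360. Stack: [2, 360]
BINARY_OP % → 2 % 360 = 2. Stack: [2]
LOAD_CONST → push 4. Stack: [2, 4]
BINARY_OP << → 2 << 4 = 32. Stack: [32]
STORE_FAST q → q=32. Stack: []
LOAD_FAST q → push 32. Stack: [32]
RETURN_VALUE → return 32.

32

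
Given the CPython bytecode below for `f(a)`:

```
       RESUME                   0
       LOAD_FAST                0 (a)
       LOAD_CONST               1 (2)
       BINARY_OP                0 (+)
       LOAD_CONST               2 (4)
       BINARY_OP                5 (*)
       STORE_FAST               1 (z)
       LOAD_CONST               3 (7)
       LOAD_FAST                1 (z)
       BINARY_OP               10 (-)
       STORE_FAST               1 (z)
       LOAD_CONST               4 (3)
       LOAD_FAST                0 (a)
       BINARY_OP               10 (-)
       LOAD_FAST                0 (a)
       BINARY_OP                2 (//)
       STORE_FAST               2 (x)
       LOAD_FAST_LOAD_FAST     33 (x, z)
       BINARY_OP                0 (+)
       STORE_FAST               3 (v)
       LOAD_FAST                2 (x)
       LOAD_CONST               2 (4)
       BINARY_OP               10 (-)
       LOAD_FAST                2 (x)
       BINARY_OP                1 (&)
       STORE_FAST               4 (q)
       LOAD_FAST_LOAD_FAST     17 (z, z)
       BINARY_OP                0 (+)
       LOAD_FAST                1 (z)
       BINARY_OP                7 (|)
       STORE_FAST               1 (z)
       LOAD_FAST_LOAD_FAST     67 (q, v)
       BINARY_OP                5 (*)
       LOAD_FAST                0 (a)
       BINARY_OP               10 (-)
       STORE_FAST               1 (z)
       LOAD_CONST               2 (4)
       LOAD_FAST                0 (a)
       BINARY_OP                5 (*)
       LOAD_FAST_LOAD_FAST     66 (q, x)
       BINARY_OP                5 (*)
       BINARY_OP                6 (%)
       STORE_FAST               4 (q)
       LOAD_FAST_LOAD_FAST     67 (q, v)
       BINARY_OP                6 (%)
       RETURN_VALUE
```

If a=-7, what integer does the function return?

LOAD_FAST a → push -7. Stack: [-7]
LOAD_CONST → push 2. Stack: [-7, 2]
BINARY_OP + → -7 + 2 = -5. Stack: [-5]
LOAD_CONST → push 4. Stack: [-5, 4]
BINARY_OP * → -5 * 4 = -20. Stack: [-20]
STORE_FAST z → z=-20. Stack: []
LOAD_CONST → push 7. Stack: [7]
LOAD_FAST z → push -20. Stack: [7, -20]
BINARY_OP - → 7 - -20 = 27. Stack: [27]
STORE_FAST z → z=27. Stack: []
LOAD_CONST → push 3. Stack: [3]
LOAD_FAST a → push -7. Stack: [3, -7]
BINARY_OP - → 3 - -7 = 10. Stack: [10]
LOAD_FAST a → push -7. Stack: [10, -7]
BINARY_OP // → 10 // -7 = -2. Stack: [-2]
STORE_FAST x → x=-2. Stack: []
LOAD_FAST_LOAD_FAST x,z → push -2,27. Stack: [-2, 27]
BINARY_OP + → -2 + 27 = 25. Stack: [25]
STORE_FAST v → v=25. Stack: []
LOAD_FAST x → push -2. Stack: [-2]
LOAD_CONST → push 4. Stack: [-2, 4]
BINARY_OP - → -2 - 4 = -6. Stack: [-6]
LOAD_FAST x → push -2. Stack: [-6, -2]
BINARY_OP & → -6 & -2 = -6. Stack: [-6]
STORE_FAST q → q=-6. Stack: []
LOAD_FAST_LOAD_FAST z,z → push 27,27. Stack: [27, 27]
BINARY_OP + → 27 + 27 = 54. Stack: [54]
LOAD_FAST z → push 27. Stack: [54, 27]
BINARY_OP | → 54 | 27 = 63. Stack: [63]
STORE_FAST z → z=63. Stack: []
LOAD_FAST_LOAD_FAST q,v → push -6,25. Stack: [-6, 25]
BINARY_OP * → -6 * 25 = -150. Stack: [-150]
LOAD_FAST a → push -7. Stack: [-150, -7]
BINARY_OP - → -150 - -7 = -143. Stack: [-143]
STORE_FAST z → z=-143. Stack: []
LOAD_CONST → push 4. Stack: [4]
LOAD_FAST a → push -7. Stack: [4, -7]
BINARY_OP * → 4 * -7 = -28. Stack: [-28]
LOAD_FAST_LOAD_FAST q,x → push -6,-2. Stack: [-28, -6, -2]
BINARY_OP * → -6 * -2 = 12. Stack: [-28, 12]
BINARY_OP % → -28 % 12 = 8. Stack: [8]
STORE_FAST q → q=8. Stack: []
LOAD_FAST_LOAD_FAST q,v → push 8,25. Stack: [8, 25]
BINARY_OP % → 8 % 25 = 8. Stack: [8]
RETURN_VALUE → return 8.

8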